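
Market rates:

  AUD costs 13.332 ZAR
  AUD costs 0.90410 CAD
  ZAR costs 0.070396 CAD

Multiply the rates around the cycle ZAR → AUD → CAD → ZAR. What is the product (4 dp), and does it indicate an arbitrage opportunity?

Around ZAR → AUD → CAD → ZAR: 1 ÷ 13.332 × 0.90410 ÷ 0.070396 = 0.963326
Product < 1; profitable direction is ZAR → CAD → AUD → ZAR.

0.9633 (arbitrage exists)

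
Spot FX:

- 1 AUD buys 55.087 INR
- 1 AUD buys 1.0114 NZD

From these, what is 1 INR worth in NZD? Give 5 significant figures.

1 INR ÷ 55.087 = 0.0181531 AUD
0.0181531 AUD × 1.0114 = 0.01836 NZD

INR/NZD = 0.018360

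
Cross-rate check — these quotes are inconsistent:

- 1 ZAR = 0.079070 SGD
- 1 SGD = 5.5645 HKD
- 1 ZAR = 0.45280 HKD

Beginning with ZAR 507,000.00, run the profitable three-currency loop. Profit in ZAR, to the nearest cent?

Profitable loop is ZAR → HKD → SGD → ZAR:
ZAR 507,000.00 × 0.45280 = HKD 229,569.60
HKD 229,569.60 ÷ 5.5645 = SGD 41,256.11
SGD 41,256.11 ÷ 0.079070 = ZAR 521,766.86
Profit = ZAR 521,766.86 − ZAR 507,000.00

Profit: ZAR 14,766.86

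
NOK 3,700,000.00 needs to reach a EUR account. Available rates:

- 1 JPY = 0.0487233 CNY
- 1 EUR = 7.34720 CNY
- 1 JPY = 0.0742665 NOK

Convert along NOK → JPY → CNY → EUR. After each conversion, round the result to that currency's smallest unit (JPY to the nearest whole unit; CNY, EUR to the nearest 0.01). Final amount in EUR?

EUR 330,387.50

NOK 3,700,000.00 ÷ 0.0742665 = JPY 49,820,579
JPY 49,820,579 × 0.0487233 = CNY 2,427,423.02
CNY 2,427,423.02 ÷ 7.34720 = EUR 330,387.50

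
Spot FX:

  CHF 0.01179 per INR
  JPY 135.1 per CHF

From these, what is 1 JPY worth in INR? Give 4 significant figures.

1 JPY ÷ 135.1 = 0.00740192 CHF
0.00740192 CHF ÷ 0.01179 = 0.627814 INR

JPY/INR = 0.6278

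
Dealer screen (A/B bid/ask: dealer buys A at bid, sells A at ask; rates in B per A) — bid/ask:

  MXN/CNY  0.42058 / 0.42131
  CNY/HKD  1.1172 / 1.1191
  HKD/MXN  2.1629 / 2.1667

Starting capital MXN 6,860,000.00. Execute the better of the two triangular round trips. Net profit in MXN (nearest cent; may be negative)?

Best loop MXN → CNY → HKD → MXN:
MXN 6,860,000.00 × 0.42058 (sell MXN at bid) = CNY 2,885,178.80
CNY 2,885,178.80 × 1.1172 (sell CNY at bid) = HKD 3,223,321.76
HKD 3,223,321.76 × 2.1629 (sell HKD at bid) = MXN 6,971,722.62

Net profit: MXN 111,722.62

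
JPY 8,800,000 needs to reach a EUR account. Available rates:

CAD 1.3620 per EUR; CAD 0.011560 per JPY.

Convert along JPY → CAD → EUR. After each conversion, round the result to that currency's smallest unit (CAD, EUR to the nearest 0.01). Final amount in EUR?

EUR 74,690.16

JPY 8,800,000 × 0.011560 = CAD 101,728.00
CAD 101,728.00 ÷ 1.3620 = EUR 74,690.16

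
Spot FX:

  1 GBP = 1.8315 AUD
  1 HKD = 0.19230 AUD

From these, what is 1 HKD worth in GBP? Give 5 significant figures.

HKD/GBP = 0.10500

1 HKD × 0.19230 = 0.1923 AUD
0.1923 AUD ÷ 1.8315 = 0.104996 GBP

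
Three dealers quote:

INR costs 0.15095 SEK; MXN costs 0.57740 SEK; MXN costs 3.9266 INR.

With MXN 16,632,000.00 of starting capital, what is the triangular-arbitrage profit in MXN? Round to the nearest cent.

Profit: MXN 441,300.19

Profitable loop is MXN → INR → SEK → MXN:
MXN 16,632,000.00 × 3.9266 = INR 65,307,211.20
INR 65,307,211.20 × 0.15095 = SEK 9,858,123.53
SEK 9,858,123.53 ÷ 0.57740 = MXN 17,073,300.19
Profit = MXN 17,073,300.19 − MXN 16,632,000.00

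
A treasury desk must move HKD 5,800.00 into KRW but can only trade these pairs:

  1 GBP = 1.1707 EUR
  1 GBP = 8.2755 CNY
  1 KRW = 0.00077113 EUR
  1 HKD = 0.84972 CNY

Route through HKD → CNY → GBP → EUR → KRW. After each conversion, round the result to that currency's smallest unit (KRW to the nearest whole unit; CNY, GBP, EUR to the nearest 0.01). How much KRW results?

HKD 5,800.00 × 0.84972 = CNY 4,928.38
CNY 4,928.38 ÷ 8.2755 = GBP 595.54
GBP 595.54 × 1.1707 = EUR 697.20
EUR 697.20 ÷ 0.00077113 = KRW 904,128

KRW 904,128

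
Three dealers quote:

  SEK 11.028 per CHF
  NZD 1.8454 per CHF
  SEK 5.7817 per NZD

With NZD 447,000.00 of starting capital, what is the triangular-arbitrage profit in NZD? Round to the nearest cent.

Profitable loop is NZD → CHF → SEK → NZD:
NZD 447,000.00 ÷ 1.8454 = CHF 242,223.91
CHF 242,223.91 × 11.028 = SEK 2,671,245.26
SEK 2,671,245.26 ÷ 5.7817 = NZD 462,017.27
Profit = NZD 462,017.27 − NZD 447,000.00

Profit: NZD 15,017.27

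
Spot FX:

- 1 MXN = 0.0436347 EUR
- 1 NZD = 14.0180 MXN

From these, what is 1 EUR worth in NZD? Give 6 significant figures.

EUR/NZD = 1.63487

1 EUR ÷ 0.0436347 = 22.9175 MXN
22.9175 MXN ÷ 14.0180 = 1.63487 NZD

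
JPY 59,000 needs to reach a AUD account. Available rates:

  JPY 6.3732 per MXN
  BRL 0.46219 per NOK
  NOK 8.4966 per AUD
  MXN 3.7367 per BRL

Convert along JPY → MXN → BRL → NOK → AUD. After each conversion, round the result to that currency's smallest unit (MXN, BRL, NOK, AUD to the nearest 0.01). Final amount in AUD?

JPY 59,000 ÷ 6.3732 = MXN 9,257.52
MXN 9,257.52 ÷ 3.7367 = BRL 2,477.46
BRL 2,477.46 ÷ 0.46219 = NOK 5,360.26
NOK 5,360.26 ÷ 8.4966 = AUD 630.87

AUD 630.87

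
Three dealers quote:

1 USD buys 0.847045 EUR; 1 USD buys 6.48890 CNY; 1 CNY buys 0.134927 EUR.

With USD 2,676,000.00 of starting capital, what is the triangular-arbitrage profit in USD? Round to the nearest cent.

Profit: USD 89,983.41

Profitable loop is USD → CNY → EUR → USD:
USD 2,676,000.00 × 6.48890 = CNY 17,364,296.40
CNY 17,364,296.40 × 0.134927 = EUR 2,342,912.42
EUR 2,342,912.42 ÷ 0.847045 = USD 2,765,983.41
Profit = USD 2,765,983.41 − USD 2,676,000.00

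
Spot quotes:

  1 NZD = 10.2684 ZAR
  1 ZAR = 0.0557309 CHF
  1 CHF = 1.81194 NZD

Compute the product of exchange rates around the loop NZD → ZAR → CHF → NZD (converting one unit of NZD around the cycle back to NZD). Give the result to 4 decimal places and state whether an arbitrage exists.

Around NZD → ZAR → CHF → NZD: 1 × 10.2684 × 0.0557309 × 1.81194 = 1.036914
Product > 1; profitable direction is NZD → ZAR → CHF → NZD.

1.0369 (arbitrage exists)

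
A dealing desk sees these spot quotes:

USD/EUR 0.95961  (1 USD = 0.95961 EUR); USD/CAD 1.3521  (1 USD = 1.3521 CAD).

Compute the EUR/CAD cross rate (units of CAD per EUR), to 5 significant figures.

EUR/CAD = 1.4090

1 EUR ÷ 0.95961 = 1.04209 USD
1.04209 USD × 1.3521 = 1.40901 CAD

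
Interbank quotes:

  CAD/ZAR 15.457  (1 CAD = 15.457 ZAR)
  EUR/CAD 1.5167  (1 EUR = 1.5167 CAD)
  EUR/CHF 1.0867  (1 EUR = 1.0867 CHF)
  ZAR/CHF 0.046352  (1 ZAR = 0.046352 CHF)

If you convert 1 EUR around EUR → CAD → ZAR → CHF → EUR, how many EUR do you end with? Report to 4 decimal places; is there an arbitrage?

1.0000 (no arbitrage)

Around EUR → CAD → ZAR → CHF → EUR: 1 × 1.5167 × 15.457 × 0.046352 ÷ 1.0867 = 0.999962
Product ≈ 1 (deviation 0.004%, within rounding noise).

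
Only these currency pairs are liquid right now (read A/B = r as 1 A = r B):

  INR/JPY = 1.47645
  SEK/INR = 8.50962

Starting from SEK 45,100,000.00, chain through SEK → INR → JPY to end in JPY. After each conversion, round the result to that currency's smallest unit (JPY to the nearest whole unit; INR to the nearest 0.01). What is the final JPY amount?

JPY 566,637,683

SEK 45,100,000.00 × 8.50962 = INR 383,783,862.00
INR 383,783,862.00 × 1.47645 = JPY 566,637,683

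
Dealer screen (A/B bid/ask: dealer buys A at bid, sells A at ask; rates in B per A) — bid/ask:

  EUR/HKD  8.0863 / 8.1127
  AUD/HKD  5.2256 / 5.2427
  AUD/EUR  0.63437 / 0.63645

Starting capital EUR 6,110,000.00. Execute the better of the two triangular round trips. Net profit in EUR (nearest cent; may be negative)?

Net profit: EUR 73,689.38

Best loop EUR → AUD → HKD → EUR:
EUR 6,110,000.00 ÷ 0.63645 (buy AUD at ask) = AUD 9,600,125.70
AUD 9,600,125.70 × 5.2256 (sell AUD at bid) = HKD 50,166,416.84
HKD 50,166,416.84 ÷ 8.1127 (buy EUR at ask) = EUR 6,183,689.38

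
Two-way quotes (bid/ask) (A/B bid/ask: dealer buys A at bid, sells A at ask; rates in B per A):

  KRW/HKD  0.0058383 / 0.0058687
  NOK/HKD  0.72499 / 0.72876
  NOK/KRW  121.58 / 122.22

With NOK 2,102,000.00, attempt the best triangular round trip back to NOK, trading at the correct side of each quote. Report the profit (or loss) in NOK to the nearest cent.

Best loop NOK → HKD → KRW → NOK:
NOK 2,102,000.00 × 0.72499 (sell NOK at bid) = HKD 1,523,928.98
HKD 1,523,928.98 ÷ 0.0058687 (buy KRW at ask) = KRW 259,670,622
KRW 259,670,622 ÷ 122.22 (buy NOK at ask) = NOK 2,124,616.45

Net profit: NOK 22,616.45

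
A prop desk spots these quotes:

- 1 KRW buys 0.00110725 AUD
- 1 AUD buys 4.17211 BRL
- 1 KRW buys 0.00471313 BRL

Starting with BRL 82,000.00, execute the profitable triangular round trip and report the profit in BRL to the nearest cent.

Profitable loop is BRL → AUD → KRW → BRL:
BRL 82,000.00 ÷ 4.17211 = AUD 19,654.32
AUD 19,654.32 ÷ 0.00110725 = KRW 17,750,574
KRW 17,750,574 × 0.00471313 = BRL 83,660.77
Profit = BRL 83,660.77 − BRL 82,000.00

Profit: BRL 1,660.77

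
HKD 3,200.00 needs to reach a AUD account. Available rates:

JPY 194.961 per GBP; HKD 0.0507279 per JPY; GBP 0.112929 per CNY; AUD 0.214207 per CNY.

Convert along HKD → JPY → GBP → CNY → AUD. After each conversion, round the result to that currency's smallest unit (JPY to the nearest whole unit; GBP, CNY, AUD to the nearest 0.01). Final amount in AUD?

AUD 613.74

HKD 3,200.00 ÷ 0.0507279 = JPY 63,082
JPY 63,082 ÷ 194.961 = GBP 323.56
GBP 323.56 ÷ 0.112929 = CNY 2,865.16
CNY 2,865.16 × 0.214207 = AUD 613.74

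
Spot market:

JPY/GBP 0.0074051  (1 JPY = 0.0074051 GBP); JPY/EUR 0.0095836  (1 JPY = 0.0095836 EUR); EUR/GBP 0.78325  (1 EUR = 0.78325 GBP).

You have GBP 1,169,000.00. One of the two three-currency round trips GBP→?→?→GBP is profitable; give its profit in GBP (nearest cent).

Profit: GBP 15,984.49

Profitable loop is GBP → JPY → EUR → GBP:
GBP 1,169,000.00 ÷ 0.0074051 = JPY 157,864,175
JPY 157,864,175 × 0.0095836 = EUR 1,512,907.10
EUR 1,512,907.10 × 0.78325 = GBP 1,184,984.49
Profit = GBP 1,184,984.49 − GBP 1,169,000.00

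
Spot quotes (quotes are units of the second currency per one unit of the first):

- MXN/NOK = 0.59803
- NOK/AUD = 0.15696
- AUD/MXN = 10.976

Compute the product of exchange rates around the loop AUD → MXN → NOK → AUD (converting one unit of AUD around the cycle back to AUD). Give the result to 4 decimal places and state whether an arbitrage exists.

1.0303 (arbitrage exists)

Around AUD → MXN → NOK → AUD: 1 × 10.976 × 0.59803 × 0.15696 = 1.030282
Product > 1; profitable direction is AUD → MXN → NOK → AUD.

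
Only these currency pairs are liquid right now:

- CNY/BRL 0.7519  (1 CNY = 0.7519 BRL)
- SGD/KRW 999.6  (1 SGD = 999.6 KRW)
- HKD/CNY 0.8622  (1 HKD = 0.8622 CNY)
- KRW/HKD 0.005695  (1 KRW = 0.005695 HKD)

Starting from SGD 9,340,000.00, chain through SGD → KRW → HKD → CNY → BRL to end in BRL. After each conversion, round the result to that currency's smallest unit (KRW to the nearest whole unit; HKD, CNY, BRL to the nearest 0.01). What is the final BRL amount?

BRL 34,469,497.75

SGD 9,340,000.00 × 999.6 = KRW 9,336,264,000
KRW 9,336,264,000 × 0.005695 = HKD 53,170,023.48
HKD 53,170,023.48 × 0.8622 = CNY 45,843,194.24
CNY 45,843,194.24 × 0.7519 = BRL 34,469,497.75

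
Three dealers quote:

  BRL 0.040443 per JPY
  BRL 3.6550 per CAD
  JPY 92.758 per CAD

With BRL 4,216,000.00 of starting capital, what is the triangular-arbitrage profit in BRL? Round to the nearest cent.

Profitable loop is BRL → CAD → JPY → BRL:
BRL 4,216,000.00 ÷ 3.6550 = CAD 1,153,488.37
CAD 1,153,488.37 × 92.758 = JPY 106,995,274
JPY 106,995,274 × 0.040443 = BRL 4,327,209.88
Profit = BRL 4,327,209.88 − BRL 4,216,000.00

Profit: BRL 111,209.88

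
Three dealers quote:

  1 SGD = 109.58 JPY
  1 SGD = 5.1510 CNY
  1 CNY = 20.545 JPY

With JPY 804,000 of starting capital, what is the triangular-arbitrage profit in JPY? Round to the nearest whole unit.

Profitable loop is JPY → CNY → SGD → JPY:
JPY 804,000 ÷ 20.545 = CNY 39,133.61
CNY 39,133.61 ÷ 5.1510 = SGD 7,597.28
SGD 7,597.28 × 109.58 = JPY 832,510
Profit = JPY 832,510 − JPY 804,000

Profit: JPY 28,510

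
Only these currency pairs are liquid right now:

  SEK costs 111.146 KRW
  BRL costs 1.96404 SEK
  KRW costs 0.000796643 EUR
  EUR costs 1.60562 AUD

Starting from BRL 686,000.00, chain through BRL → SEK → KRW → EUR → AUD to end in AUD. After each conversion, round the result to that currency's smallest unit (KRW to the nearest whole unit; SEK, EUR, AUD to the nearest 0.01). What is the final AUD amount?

AUD 191,546.76

BRL 686,000.00 × 1.96404 = SEK 1,347,331.44
SEK 1,347,331.44 × 111.146 = KRW 149,750,500
KRW 149,750,500 × 0.000796643 = EUR 119,297.69
EUR 119,297.69 × 1.60562 = AUD 191,546.76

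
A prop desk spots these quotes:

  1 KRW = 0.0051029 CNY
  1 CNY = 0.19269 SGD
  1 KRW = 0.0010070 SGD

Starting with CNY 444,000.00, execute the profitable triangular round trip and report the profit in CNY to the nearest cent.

Profit: CNY 10,711.78

Profitable loop is CNY → KRW → SGD → CNY:
CNY 444,000.00 ÷ 0.0051029 = KRW 87,009,348
KRW 87,009,348 × 0.0010070 = SGD 87,618.41
SGD 87,618.41 ÷ 0.19269 = CNY 454,711.78
Profit = CNY 454,711.78 − CNY 444,000.00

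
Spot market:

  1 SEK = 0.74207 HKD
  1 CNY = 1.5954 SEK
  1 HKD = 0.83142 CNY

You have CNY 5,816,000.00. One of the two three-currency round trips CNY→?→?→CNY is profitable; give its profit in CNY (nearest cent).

Profit: CNY 92,666.37

Profitable loop is CNY → HKD → SEK → CNY:
CNY 5,816,000.00 ÷ 0.83142 = HKD 6,995,261.12
HKD 6,995,261.12 ÷ 0.74207 = SEK 9,426,686.32
SEK 9,426,686.32 ÷ 1.5954 = CNY 5,908,666.37
Profit = CNY 5,908,666.37 − CNY 5,816,000.00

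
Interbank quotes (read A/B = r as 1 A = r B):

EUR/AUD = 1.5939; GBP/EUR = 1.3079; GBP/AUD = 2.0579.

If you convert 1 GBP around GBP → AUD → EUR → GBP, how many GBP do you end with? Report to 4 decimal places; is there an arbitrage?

Around GBP → AUD → EUR → GBP: 1 × 2.0579 ÷ 1.5939 ÷ 1.3079 = 0.987163
Product < 1; profitable direction is GBP → EUR → AUD → GBP.

0.9872 (arbitrage exists)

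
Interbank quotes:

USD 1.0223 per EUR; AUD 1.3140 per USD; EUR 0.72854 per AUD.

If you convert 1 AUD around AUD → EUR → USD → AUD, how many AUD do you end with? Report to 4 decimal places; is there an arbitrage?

0.9786 (arbitrage exists)

Around AUD → EUR → USD → AUD: 1 × 0.72854 × 1.0223 × 1.3140 = 0.978649
Product < 1; profitable direction is AUD → USD → EUR → AUD.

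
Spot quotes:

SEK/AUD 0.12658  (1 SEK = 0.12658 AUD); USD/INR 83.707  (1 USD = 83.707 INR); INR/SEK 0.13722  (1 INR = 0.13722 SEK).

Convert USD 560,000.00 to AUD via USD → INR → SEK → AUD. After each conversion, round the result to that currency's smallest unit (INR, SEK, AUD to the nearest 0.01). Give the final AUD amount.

USD 560,000.00 × 83.707 = INR 46,875,920.00
INR 46,875,920.00 × 0.13722 = SEK 6,432,313.74
SEK 6,432,313.74 × 0.12658 = AUD 814,202.27

AUD 814,202.27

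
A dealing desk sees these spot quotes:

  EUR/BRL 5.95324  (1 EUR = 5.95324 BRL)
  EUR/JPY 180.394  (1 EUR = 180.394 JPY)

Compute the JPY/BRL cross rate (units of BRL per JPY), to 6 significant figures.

1 JPY ÷ 180.394 = 0.00554342 EUR
0.00554342 EUR × 5.95324 = 0.0330013 BRL

JPY/BRL = 0.0330013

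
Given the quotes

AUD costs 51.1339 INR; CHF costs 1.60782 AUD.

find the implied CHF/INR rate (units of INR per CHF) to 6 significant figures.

CHF/INR = 82.2141

1 CHF × 1.60782 = 1.60782 AUD
1.60782 AUD × 51.1339 = 82.2141 INR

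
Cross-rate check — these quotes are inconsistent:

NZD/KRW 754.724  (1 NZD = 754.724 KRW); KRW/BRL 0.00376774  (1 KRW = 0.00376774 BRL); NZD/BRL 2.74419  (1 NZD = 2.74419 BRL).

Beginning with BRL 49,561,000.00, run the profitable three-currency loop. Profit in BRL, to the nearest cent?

Profitable loop is BRL → NZD → KRW → BRL:
BRL 49,561,000.00 ÷ 2.74419 = NZD 18,060,338.39
NZD 18,060,338.39 × 754.724 = KRW 13,630,570,829
KRW 13,630,570,829 × 0.00376774 = BRL 51,356,446.94
Profit = BRL 51,356,446.94 − BRL 49,561,000.00

Profit: BRL 1,795,446.94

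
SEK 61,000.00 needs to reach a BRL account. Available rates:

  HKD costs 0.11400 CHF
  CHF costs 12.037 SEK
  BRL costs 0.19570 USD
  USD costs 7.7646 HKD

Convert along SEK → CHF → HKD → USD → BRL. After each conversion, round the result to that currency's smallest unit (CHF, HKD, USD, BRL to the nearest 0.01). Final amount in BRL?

SEK 61,000.00 ÷ 12.037 = CHF 5,067.71
CHF 5,067.71 ÷ 0.11400 = HKD 44,453.60
HKD 44,453.60 ÷ 7.7646 = USD 5,725.16
USD 5,725.16 ÷ 0.19570 = BRL 29,254.78

BRL 29,254.78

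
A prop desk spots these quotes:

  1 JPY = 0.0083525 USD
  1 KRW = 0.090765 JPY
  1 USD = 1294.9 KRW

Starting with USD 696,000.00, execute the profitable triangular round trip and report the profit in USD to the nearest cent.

Profitable loop is USD → JPY → KRW → USD:
USD 696,000.00 ÷ 0.0083525 = JPY 83,328,345
JPY 83,328,345 ÷ 0.090765 = KRW 918,066,929
KRW 918,066,929 ÷ 1294.9 = USD 708,986.74
Profit = USD 708,986.74 − USD 696,000.00

Profit: USD 12,986.74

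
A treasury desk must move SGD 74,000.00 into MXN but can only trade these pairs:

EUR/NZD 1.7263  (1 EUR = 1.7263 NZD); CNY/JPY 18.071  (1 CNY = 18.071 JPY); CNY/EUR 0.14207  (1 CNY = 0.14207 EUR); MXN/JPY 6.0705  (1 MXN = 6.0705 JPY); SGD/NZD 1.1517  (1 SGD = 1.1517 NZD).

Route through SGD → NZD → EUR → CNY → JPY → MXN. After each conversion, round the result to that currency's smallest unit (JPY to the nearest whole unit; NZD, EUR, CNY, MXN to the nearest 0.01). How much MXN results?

SGD 74,000.00 × 1.1517 = NZD 85,225.80
NZD 85,225.80 ÷ 1.7263 = EUR 49,369.06
EUR 49,369.06 ÷ 0.14207 = CNY 347,498.13
CNY 347,498.13 × 18.071 = JPY 6,279,639
JPY 6,279,639 ÷ 6.0705 = MXN 1,034,451.69

MXN 1,034,451.69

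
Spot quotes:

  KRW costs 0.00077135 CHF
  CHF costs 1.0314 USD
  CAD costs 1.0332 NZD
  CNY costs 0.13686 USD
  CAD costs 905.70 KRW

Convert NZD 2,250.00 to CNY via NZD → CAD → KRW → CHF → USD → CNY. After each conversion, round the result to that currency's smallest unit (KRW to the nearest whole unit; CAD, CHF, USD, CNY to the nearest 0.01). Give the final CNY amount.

CNY 11,465.29

NZD 2,250.00 ÷ 1.0332 = CAD 2,177.70
CAD 2,177.70 × 905.70 = KRW 1,972,343
KRW 1,972,343 × 0.00077135 = CHF 1,521.37
CHF 1,521.37 × 1.0314 = USD 1,569.14
USD 1,569.14 ÷ 0.13686 = CNY 11,465.29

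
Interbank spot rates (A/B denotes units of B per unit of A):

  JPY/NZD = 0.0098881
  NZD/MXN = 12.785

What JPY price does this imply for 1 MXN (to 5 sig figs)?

MXN/JPY = 7.9102

1 MXN ÷ 12.785 = 0.0782167 NZD
0.0782167 NZD ÷ 0.0098881 = 7.91018 JPY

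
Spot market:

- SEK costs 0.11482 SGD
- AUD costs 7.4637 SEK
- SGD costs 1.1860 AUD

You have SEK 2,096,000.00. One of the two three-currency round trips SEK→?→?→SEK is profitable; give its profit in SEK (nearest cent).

Profitable loop is SEK → SGD → AUD → SEK:
SEK 2,096,000.00 × 0.11482 = SGD 240,662.72
SGD 240,662.72 × 1.1860 = AUD 285,425.99
AUD 285,425.99 × 7.4637 = SEK 2,130,333.93
Profit = SEK 2,130,333.93 − SEK 2,096,000.00

Profit: SEK 34,333.93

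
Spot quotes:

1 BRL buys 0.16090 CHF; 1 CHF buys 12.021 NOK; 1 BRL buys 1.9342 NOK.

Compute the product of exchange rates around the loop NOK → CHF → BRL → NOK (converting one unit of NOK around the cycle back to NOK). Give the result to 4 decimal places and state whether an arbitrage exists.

1.0000 (no arbitrage)

Around NOK → CHF → BRL → NOK: 1 ÷ 12.021 ÷ 0.16090 × 1.9342 = 1.000011
Product ≈ 1 (deviation 0.001%, within rounding noise).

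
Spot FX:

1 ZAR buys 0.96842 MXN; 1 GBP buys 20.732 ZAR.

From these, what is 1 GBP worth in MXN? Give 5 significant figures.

GBP/MXN = 20.077

1 GBP × 20.732 = 20.732 ZAR
20.732 ZAR × 0.96842 = 20.0773 MXN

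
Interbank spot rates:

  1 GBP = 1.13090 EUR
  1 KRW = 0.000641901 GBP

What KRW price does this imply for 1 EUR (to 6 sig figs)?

EUR/KRW = 1377.55

1 EUR ÷ 1.13090 = 0.884251 GBP
0.884251 GBP ÷ 0.000641901 = 1377.55 KRW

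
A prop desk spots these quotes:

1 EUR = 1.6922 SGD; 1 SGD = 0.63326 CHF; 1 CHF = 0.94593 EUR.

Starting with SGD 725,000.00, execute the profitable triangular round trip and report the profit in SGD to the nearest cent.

Profitable loop is SGD → CHF → EUR → SGD:
SGD 725,000.00 × 0.63326 = CHF 459,113.50
CHF 459,113.50 × 0.94593 = EUR 434,289.23
EUR 434,289.23 × 1.6922 = SGD 734,904.24
Profit = SGD 734,904.24 − SGD 725,000.00

Profit: SGD 9,904.24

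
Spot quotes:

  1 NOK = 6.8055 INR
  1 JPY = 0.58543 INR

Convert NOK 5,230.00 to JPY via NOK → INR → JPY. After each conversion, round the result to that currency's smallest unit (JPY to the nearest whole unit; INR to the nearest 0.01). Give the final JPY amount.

NOK 5,230.00 × 6.8055 = INR 35,592.76
INR 35,592.76 ÷ 0.58543 = JPY 60,798

JPY 60,798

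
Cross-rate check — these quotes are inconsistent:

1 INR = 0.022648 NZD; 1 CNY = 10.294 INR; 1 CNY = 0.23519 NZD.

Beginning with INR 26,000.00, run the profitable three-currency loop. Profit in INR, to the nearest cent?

Profit: INR 228.79

Profitable loop is INR → CNY → NZD → INR:
INR 26,000.00 ÷ 10.294 = CNY 2,525.74
CNY 2,525.74 × 0.23519 = NZD 594.03
NZD 594.03 ÷ 0.022648 = INR 26,228.79
Profit = INR 26,228.79 − INR 26,000.00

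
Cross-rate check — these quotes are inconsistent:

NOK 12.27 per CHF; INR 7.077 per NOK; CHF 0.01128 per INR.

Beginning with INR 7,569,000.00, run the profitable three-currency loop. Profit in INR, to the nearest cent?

Profit: INR 158,440.10

Profitable loop is INR → NOK → CHF → INR:
INR 7,569,000.00 ÷ 7.077 = NOK 1,069,520.98
NOK 1,069,520.98 ÷ 12.27 = CHF 87,165.52
CHF 87,165.52 ÷ 0.01128 = INR 7,727,440.10
Profit = INR 7,727,440.10 − INR 7,569,000.00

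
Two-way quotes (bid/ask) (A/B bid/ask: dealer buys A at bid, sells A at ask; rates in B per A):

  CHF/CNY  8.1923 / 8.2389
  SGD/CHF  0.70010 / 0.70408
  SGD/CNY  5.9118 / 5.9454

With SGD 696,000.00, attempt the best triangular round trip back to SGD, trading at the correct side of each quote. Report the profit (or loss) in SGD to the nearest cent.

Best loop SGD → CNY → CHF → SGD:
SGD 696,000.00 × 5.9118 (sell SGD at bid) = CNY 4,114,612.80
CNY 4,114,612.80 ÷ 8.2389 (buy CHF at ask) = CHF 499,412.88
CHF 499,412.88 ÷ 0.70408 (buy SGD at ask) = SGD 709,312.70

Net profit: SGD 13,312.70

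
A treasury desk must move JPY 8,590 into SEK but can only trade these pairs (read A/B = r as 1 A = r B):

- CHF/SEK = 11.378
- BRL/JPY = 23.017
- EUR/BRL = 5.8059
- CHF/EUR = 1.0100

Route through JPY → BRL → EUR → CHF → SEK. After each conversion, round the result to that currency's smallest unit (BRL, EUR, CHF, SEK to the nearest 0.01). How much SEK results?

SEK 724.10

JPY 8,590 ÷ 23.017 = BRL 373.20
BRL 373.20 ÷ 5.8059 = EUR 64.28
EUR 64.28 ÷ 1.0100 = CHF 63.64
CHF 63.64 × 11.378 = SEK 724.10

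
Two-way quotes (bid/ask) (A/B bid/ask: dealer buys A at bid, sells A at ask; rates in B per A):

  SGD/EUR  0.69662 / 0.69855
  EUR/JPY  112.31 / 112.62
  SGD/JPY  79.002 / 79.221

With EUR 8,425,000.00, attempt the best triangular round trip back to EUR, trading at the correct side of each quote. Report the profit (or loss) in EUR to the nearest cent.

Best loop EUR → SGD → JPY → EUR:
EUR 8,425,000.00 ÷ 0.69855 (buy SGD at ask) = SGD 12,060,697.16
SGD 12,060,697.16 × 79.002 (sell SGD at bid) = JPY 952,819,197
JPY 952,819,197 ÷ 112.62 (buy EUR at ask) = EUR 8,460,479.46

Net profit: EUR 35,479.46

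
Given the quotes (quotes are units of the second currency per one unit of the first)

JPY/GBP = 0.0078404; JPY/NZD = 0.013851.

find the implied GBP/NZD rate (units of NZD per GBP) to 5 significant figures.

GBP/NZD = 1.7666

1 GBP ÷ 0.0078404 = 127.545 JPY
127.545 JPY × 0.013851 = 1.76662 NZD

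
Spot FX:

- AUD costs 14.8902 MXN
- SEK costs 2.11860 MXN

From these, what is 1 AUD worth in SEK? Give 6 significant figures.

AUD/SEK = 7.02832

1 AUD × 14.8902 = 14.8902 MXN
14.8902 MXN ÷ 2.11860 = 7.02832 SEK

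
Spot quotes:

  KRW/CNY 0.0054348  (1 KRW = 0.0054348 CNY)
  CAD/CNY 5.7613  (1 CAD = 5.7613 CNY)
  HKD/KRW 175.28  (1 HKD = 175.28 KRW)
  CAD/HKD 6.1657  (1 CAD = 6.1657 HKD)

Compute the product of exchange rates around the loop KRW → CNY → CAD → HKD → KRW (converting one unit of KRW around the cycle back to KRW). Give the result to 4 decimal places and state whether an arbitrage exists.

1.0195 (arbitrage exists)

Around KRW → CNY → CAD → HKD → KRW: 1 × 0.0054348 ÷ 5.7613 × 6.1657 × 175.28 = 1.019478
Product > 1; profitable direction is KRW → CNY → CAD → HKD → KRW.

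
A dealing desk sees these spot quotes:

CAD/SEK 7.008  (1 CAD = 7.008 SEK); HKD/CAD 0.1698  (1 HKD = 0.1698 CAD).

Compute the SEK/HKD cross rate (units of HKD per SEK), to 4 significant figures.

1 SEK ÷ 7.008 = 0.142694 CAD
0.142694 CAD ÷ 0.1698 = 0.840366 HKD

SEK/HKD = 0.8404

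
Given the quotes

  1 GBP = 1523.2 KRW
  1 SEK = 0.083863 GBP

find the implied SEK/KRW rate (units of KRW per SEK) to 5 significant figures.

1 SEK × 0.083863 = 0.083863 GBP
0.083863 GBP × 1523.2 = 127.74 KRW

SEK/KRW = 127.74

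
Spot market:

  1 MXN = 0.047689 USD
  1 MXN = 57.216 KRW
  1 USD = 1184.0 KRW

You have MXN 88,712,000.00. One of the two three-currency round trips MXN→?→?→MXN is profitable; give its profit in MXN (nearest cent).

Profit: MXN 1,181,842.59

Profitable loop is MXN → KRW → USD → MXN:
MXN 88,712,000.00 × 57.216 = KRW 5,075,745,792
KRW 5,075,745,792 ÷ 1184.0 = USD 4,286,947.46
USD 4,286,947.46 ÷ 0.047689 = MXN 89,893,842.59
Profit = MXN 89,893,842.59 − MXN 88,712,000.00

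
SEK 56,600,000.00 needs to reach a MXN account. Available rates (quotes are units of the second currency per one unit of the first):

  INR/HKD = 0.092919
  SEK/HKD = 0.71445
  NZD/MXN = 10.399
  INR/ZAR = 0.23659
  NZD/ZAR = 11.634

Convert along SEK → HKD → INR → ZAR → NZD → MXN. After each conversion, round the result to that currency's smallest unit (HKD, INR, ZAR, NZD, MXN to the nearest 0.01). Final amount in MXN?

MXN 92,032,802.61

SEK 56,600,000.00 × 0.71445 = HKD 40,437,870.00
HKD 40,437,870.00 ÷ 0.092919 = INR 435,194,847.12
INR 435,194,847.12 × 0.23659 = ZAR 102,962,748.88
ZAR 102,962,748.88 ÷ 11.634 = NZD 8,850,158.92
NZD 8,850,158.92 × 10.399 = MXN 92,032,802.61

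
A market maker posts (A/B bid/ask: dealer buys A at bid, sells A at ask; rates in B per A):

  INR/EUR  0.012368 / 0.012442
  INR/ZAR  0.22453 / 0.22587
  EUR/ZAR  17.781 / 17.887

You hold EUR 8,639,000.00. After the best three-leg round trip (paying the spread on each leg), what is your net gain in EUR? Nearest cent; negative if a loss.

Net profit: EUR 76,858.01

Best loop EUR → INR → ZAR → EUR:
EUR 8,639,000.00 ÷ 0.012442 (buy INR at ask) = INR 694,341,745.70
INR 694,341,745.70 × 0.22453 (sell INR at bid) = ZAR 155,900,552.16
ZAR 155,900,552.16 ÷ 17.887 (buy EUR at ask) = EUR 8,715,858.01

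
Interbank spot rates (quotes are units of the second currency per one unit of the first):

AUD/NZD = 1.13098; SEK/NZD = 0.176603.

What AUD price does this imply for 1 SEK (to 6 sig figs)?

1 SEK × 0.176603 = 0.176603 NZD
0.176603 NZD ÷ 1.13098 = 0.15615 AUD

SEK/AUD = 0.156150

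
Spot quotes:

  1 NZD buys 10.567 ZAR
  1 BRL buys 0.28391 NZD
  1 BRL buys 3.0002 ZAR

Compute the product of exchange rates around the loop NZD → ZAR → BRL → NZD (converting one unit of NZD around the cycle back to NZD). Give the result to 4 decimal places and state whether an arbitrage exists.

Around NZD → ZAR → BRL → NZD: 1 × 10.567 ÷ 3.0002 × 0.28391 = 0.999959
Product ≈ 1 (deviation 0.004%, within rounding noise).

1.0000 (no arbitrage)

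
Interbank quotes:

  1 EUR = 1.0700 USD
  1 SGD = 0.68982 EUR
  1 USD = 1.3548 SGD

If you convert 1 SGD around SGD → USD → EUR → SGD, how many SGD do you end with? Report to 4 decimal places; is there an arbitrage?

Around SGD → USD → EUR → SGD: 1 ÷ 1.3548 ÷ 1.0700 ÷ 0.68982 = 1.000012
Product ≈ 1 (deviation 0.001%, within rounding noise).

1.0000 (no arbitrage)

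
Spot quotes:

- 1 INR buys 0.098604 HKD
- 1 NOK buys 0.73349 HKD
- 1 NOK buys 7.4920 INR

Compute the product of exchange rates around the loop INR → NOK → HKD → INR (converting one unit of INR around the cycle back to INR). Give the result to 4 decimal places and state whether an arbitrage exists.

Around INR → NOK → HKD → INR: 1 ÷ 7.4920 × 0.73349 ÷ 0.098604 = 0.992892
Product < 1; profitable direction is INR → HKD → NOK → INR.

0.9929 (arbitrage exists)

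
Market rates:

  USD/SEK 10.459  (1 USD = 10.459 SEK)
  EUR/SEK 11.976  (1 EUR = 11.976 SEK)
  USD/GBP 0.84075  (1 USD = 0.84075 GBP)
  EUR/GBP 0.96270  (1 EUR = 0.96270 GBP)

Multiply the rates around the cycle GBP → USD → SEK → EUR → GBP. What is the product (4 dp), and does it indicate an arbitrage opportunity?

Around GBP → USD → SEK → EUR → GBP: 1 ÷ 0.84075 × 10.459 ÷ 11.976 × 0.96270 = 1.000006
Product ≈ 1 (deviation 0.001%, within rounding noise).

1.0000 (no arbitrage)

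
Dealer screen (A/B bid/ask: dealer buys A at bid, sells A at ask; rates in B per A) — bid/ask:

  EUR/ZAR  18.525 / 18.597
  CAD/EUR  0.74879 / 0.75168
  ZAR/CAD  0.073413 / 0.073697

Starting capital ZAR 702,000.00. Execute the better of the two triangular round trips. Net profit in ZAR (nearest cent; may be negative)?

Net profit: ZAR 12,872.08

Best loop ZAR → CAD → EUR → ZAR:
ZAR 702,000.00 × 0.073413 (sell ZAR at bid) = CAD 51,535.93
CAD 51,535.93 × 0.74879 (sell CAD at bid) = EUR 38,589.59
EUR 38,589.59 × 18.525 (sell EUR at bid) = ZAR 714,872.08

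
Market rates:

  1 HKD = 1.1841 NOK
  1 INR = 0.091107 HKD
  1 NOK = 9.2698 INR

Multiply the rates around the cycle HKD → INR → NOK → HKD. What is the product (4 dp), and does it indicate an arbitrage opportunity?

Around HKD → INR → NOK → HKD: 1 ÷ 0.091107 ÷ 9.2698 ÷ 1.1841 = 0.999976
Product ≈ 1 (deviation 0.002%, within rounding noise).

1.0000 (no arbitrage)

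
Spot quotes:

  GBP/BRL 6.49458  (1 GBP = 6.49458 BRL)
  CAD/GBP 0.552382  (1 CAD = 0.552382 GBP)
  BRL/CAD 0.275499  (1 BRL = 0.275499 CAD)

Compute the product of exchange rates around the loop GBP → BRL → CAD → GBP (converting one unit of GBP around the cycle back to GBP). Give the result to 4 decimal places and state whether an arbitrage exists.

0.9883 (arbitrage exists)

Around GBP → BRL → CAD → GBP: 1 × 6.49458 × 0.275499 × 0.552382 = 0.988350
Product < 1; profitable direction is GBP → CAD → BRL → GBP.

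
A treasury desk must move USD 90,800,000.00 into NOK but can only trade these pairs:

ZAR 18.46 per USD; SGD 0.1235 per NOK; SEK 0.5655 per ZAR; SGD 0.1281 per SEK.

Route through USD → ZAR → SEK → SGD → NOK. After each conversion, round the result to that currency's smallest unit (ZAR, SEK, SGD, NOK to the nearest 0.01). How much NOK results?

USD 90,800,000.00 × 18.46 = ZAR 1,676,168,000.00
ZAR 1,676,168,000.00 × 0.5655 = SEK 947,873,004.00
SEK 947,873,004.00 × 0.1281 = SGD 121,422,531.81
SGD 121,422,531.81 ÷ 0.1235 = NOK 983,178,395.22

NOK 983,178,395.22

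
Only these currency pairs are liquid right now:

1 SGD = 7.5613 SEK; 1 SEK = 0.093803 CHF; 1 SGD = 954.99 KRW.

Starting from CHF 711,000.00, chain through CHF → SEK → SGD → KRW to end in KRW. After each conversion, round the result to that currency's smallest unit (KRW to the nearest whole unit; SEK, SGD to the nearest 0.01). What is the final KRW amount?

CHF 711,000.00 ÷ 0.093803 = SEK 7,579,714.93
SEK 7,579,714.93 ÷ 7.5613 = SGD 1,002,435.42
SGD 1,002,435.42 × 954.99 = KRW 957,315,802

KRW 957,315,802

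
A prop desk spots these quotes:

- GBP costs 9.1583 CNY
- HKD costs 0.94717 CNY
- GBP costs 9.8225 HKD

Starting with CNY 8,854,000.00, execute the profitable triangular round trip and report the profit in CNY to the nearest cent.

Profit: CNY 140,450.24

Profitable loop is CNY → GBP → HKD → CNY:
CNY 8,854,000.00 ÷ 9.1583 = GBP 966,773.31
GBP 966,773.31 × 9.8225 = HKD 9,496,130.83
HKD 9,496,130.83 × 0.94717 = CNY 8,994,450.24
Profit = CNY 8,994,450.24 − CNY 8,854,000.00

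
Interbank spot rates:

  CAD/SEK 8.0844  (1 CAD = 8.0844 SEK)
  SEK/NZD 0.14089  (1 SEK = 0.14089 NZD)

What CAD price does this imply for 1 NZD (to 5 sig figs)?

1 NZD ÷ 0.14089 = 7.09774 SEK
7.09774 SEK ÷ 8.0844 = 0.877955 CAD

NZD/CAD = 0.87795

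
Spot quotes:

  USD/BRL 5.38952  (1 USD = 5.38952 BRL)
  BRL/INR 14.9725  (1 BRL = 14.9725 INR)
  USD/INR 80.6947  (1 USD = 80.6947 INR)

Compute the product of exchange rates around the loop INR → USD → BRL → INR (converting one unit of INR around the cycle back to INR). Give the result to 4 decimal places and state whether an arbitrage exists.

1.0000 (no arbitrage)

Around INR → USD → BRL → INR: 1 ÷ 80.6947 × 5.38952 × 14.9725 = 0.999999
Product ≈ 1 (deviation 0.000%, within rounding noise).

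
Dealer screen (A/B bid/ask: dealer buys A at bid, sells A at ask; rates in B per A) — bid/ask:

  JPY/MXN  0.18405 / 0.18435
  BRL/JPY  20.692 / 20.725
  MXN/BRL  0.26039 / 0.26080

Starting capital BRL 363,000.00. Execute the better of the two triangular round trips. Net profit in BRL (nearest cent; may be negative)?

Net profit: BRL 1,301.83

Best loop BRL → MXN → JPY → BRL:
BRL 363,000.00 ÷ 0.26080 (buy MXN at ask) = MXN 1,391,871.17
MXN 1,391,871.17 ÷ 0.18435 (buy JPY at ask) = JPY 7,550,155
JPY 7,550,155 ÷ 20.725 (buy BRL at ask) = BRL 364,301.83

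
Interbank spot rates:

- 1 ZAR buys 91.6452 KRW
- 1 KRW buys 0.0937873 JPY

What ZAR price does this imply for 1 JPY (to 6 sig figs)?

1 JPY ÷ 0.0937873 = 10.6624 KRW
10.6624 KRW ÷ 91.6452 = 0.116345 ZAR

JPY/ZAR = 0.116345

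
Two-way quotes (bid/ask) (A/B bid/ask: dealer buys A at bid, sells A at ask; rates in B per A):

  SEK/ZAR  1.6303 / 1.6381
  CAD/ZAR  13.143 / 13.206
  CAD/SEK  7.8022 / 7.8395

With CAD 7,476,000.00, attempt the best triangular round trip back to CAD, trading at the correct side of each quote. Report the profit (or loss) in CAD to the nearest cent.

Net profit: CAD 175,296.39

Best loop CAD → ZAR → SEK → CAD:
CAD 7,476,000.00 × 13.143 (sell CAD at bid) = ZAR 98,257,068.00
ZAR 98,257,068.00 ÷ 1.6381 (buy SEK at ask) = SEK 59,982,338.07
SEK 59,982,338.07 ÷ 7.8395 (buy CAD at ask) = CAD 7,651,296.39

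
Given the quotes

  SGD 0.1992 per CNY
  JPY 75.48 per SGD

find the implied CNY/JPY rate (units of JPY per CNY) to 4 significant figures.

CNY/JPY = 15.04

1 CNY × 0.1992 = 0.1992 SGD
0.1992 SGD × 75.48 = 15.0356 JPY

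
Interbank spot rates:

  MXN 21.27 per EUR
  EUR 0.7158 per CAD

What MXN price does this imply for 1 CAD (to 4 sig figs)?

CAD/MXN = 15.23

1 CAD × 0.7158 = 0.7158 EUR
0.7158 EUR × 21.27 = 15.2251 MXN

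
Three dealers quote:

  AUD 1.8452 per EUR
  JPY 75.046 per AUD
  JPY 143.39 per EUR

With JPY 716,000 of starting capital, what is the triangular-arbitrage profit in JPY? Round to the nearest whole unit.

Profit: JPY 25,414

Profitable loop is JPY → AUD → EUR → JPY:
JPY 716,000 ÷ 75.046 = AUD 9,540.81
AUD 9,540.81 ÷ 1.8452 = EUR 5,170.61
EUR 5,170.61 × 143.39 = JPY 741,414
Profit = JPY 741,414 − JPY 716,000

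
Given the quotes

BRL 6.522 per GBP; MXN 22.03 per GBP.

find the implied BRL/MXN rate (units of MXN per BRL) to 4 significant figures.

BRL/MXN = 3.378

1 BRL ÷ 6.522 = 0.153327 GBP
0.153327 GBP × 22.03 = 3.3778 MXN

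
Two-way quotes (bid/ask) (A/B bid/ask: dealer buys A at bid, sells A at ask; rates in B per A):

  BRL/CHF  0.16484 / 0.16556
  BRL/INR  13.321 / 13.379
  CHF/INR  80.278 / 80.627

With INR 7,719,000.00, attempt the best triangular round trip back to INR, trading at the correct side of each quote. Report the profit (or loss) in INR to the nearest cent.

Best loop INR → CHF → BRL → INR:
INR 7,719,000.00 ÷ 80.627 (buy CHF at ask) = CHF 95,737.16
CHF 95,737.16 ÷ 0.16556 (buy BRL at ask) = BRL 578,262.62
BRL 578,262.62 × 13.321 (sell BRL at bid) = INR 7,703,036.41

Net result: INR -15,963.59 (no profitable arbitrage after spreads)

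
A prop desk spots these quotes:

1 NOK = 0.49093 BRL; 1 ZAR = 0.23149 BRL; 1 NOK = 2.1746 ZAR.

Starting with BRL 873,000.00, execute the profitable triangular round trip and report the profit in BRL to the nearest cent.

Profit: BRL 22,171.59

Profitable loop is BRL → NOK → ZAR → BRL:
BRL 873,000.00 ÷ 0.49093 = NOK 1,778,257.59
NOK 1,778,257.59 × 2.1746 = ZAR 3,866,998.96
ZAR 3,866,998.96 × 0.23149 = BRL 895,171.59
Profit = BRL 895,171.59 − BRL 873,000.00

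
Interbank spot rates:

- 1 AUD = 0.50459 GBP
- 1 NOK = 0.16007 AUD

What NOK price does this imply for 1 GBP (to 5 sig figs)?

GBP/NOK = 12.381

1 GBP ÷ 0.50459 = 1.98181 AUD
1.98181 AUD ÷ 0.16007 = 12.3809 NOK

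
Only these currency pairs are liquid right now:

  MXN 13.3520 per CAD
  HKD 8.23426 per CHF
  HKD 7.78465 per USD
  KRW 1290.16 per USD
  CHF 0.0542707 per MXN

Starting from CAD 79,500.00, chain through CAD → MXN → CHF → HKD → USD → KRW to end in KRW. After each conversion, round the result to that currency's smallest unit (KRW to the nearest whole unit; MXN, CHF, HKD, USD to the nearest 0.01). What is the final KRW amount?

CAD 79,500.00 × 13.3520 = MXN 1,061,484.00
MXN 1,061,484.00 × 0.0542707 = CHF 57,607.48
CHF 57,607.48 × 8.23426 = HKD 474,354.97
HKD 474,354.97 ÷ 7.78465 = USD 60,934.66
USD 60,934.66 × 1290.16 = KRW 78,615,461

KRW 78,615,461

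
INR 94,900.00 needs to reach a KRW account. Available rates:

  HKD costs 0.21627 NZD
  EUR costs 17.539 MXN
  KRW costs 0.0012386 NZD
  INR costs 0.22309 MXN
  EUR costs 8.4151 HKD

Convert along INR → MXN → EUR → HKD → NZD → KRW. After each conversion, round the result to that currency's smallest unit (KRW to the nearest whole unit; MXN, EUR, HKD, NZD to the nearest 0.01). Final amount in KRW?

INR 94,900.00 × 0.22309 = MXN 21,171.24
MXN 21,171.24 ÷ 17.539 = EUR 1,207.10
EUR 1,207.10 × 8.4151 = HKD 10,157.87
HKD 10,157.87 × 0.21627 = NZD 2,196.84
NZD 2,196.84 ÷ 0.0012386 = KRW 1,773,648

KRW 1,773,648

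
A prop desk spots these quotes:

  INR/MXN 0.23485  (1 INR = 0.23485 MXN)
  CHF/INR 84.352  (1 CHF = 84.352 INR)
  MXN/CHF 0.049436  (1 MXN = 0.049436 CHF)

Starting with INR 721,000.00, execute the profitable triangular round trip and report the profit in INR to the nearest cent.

Profit: INR 15,217.26

Profitable loop is INR → CHF → MXN → INR:
INR 721,000.00 ÷ 84.352 = CHF 8,547.52
CHF 8,547.52 ÷ 0.049436 = MXN 172,900.62
MXN 172,900.62 ÷ 0.23485 = INR 736,217.26
Profit = INR 736,217.26 − INR 721,000.00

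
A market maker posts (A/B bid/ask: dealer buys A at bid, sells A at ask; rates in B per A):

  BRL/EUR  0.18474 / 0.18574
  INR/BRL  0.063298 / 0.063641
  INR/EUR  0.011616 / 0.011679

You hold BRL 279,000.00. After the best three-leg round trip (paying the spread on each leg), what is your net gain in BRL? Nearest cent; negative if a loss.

Net profit: BRL 350.51

Best loop BRL → EUR → INR → BRL:
BRL 279,000.00 × 0.18474 (sell BRL at bid) = EUR 51,542.46
EUR 51,542.46 ÷ 0.011679 (buy INR at ask) = INR 4,413,259.70
INR 4,413,259.70 × 0.063298 (sell INR at bid) = BRL 279,350.51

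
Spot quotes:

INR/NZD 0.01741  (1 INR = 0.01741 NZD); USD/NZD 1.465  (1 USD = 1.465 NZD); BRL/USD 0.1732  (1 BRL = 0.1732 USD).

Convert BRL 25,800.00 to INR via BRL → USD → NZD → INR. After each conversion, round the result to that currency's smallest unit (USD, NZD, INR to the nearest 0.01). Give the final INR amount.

INR 376,016.08

BRL 25,800.00 × 0.1732 = USD 4,468.56
USD 4,468.56 × 1.465 = NZD 6,546.44
NZD 6,546.44 ÷ 0.01741 = INR 376,016.08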